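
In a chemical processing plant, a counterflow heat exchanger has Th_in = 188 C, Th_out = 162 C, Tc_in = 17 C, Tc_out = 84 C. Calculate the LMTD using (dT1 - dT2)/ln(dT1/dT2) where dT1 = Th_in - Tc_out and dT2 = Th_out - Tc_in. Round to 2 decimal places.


dT1 = Th_in - Tc_out = 188 - 84 = 104
dT2 = Th_out - Tc_in = 162 - 17 = 145
LMTD = (dT1 - dT2) / ln(dT1/dT2)
LMTD = (104 - 145) / ln(104/145)
LMTD = 123.37 K


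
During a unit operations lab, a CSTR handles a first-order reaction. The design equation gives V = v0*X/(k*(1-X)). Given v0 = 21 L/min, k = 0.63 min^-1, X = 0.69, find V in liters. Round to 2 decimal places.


V = v0 * X / (k * (1 - X))
V = 21 * 0.69 / (0.63 * (1 - 0.69))
V = 14.49 / (0.63 * 0.31)
V = 14.49 / 0.1953
V = 74.19 L


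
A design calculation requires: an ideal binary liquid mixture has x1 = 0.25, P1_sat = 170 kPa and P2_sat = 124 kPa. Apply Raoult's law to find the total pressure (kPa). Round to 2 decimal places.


P = x1*P1_sat + x2*P2_sat
x2 = 1 - x1 = 1 - 0.25 = 0.75
P = 0.25*170 + 0.75*124
P = 42.5 + 93.0
P = 135.50 kPa


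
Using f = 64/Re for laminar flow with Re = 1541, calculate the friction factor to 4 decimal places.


f = 64 / Re
f = 64 / 1541
f = 0.0415


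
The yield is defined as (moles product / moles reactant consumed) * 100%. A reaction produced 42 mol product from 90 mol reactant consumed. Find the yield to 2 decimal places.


Yield = (moles product / moles consumed) * 100%
Yield = (42 / 90) * 100
Yield = 0.4667 * 100
Yield = 46.67%


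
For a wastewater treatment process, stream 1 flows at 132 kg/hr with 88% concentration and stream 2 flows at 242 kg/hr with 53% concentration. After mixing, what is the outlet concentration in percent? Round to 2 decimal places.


Mass balance on solute: F1*x1 + F2*x2 = F3*x3
F3 = F1 + F2 = 132 + 242 = 374 kg/hr
x3 = (F1*x1 + F2*x2)/F3
x3 = (132*0.88 + 242*0.53) / 374
x3 = 65.35%


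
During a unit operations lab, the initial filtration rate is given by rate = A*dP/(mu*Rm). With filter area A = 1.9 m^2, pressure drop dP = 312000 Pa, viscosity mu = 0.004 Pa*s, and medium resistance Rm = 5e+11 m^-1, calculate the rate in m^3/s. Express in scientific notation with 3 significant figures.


rate = A * dP / (mu * Rm)
rate = 1.9 * 312000 / (0.004 * 5e+11)
rate = 592800.0 / 2.000e+09
rate = 2.96e-04 m^3/s


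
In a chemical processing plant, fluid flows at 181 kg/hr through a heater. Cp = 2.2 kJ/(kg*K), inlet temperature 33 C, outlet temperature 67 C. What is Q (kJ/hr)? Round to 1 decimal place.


Q = m_dot * Cp * (T2 - T1)
Q = 181 * 2.2 * (67 - 33)
Q = 181 * 2.2 * 34
Q = 13538.8 kJ/hr


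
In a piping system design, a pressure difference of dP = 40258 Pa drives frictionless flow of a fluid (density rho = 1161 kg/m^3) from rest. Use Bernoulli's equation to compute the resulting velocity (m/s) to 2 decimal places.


v = sqrt(2*dP/rho)
v = sqrt(2*40258/1161)
v = sqrt(69.35056)
v = 8.33 m/s


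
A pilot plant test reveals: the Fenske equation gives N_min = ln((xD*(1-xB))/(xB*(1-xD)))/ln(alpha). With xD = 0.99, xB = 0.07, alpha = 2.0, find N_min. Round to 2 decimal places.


N_min = ln((xD*(1-xB))/(xB*(1-xD))) / ln(alpha)
Numerator inside ln: 0.9207 / 0.0007 = 1315.285714
ln(1315.285714) = 7.181809
ln(alpha) = ln(2.0) = 0.693147
N_min = 7.181809 / 0.693147 = 10.36


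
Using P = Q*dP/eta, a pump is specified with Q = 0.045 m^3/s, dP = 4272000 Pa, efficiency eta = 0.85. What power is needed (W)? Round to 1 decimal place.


P = Q * dP / eta
P = 0.045 * 4272000 / 0.85
P = 192240.0 / 0.85
P = 226164.7 W


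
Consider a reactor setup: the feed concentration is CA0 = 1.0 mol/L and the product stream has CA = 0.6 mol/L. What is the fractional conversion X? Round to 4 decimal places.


X = (CA0 - CA) / CA0
X = (1.0 - 0.6) / 1.0
X = 0.4 / 1.0
X = 0.4000


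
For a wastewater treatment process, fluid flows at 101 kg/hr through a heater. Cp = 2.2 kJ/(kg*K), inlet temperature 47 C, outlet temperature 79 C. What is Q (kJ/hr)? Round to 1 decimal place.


Q = m_dot * Cp * (T2 - T1)
Q = 101 * 2.2 * (79 - 47)
Q = 101 * 2.2 * 32
Q = 7110.4 kJ/hr


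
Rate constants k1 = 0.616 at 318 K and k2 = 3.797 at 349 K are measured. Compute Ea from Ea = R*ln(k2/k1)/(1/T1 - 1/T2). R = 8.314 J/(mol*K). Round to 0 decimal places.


Ea = R * ln(k2/k1) / (1/T1 - 1/T2)
ln(k2/k1) = ln(3.797/0.616) = 1.8187196
1/T1 - 1/T2 = 1/318 - 1/349 = 0.000279324575
Ea = 8.314 * 1.8187196 / 0.000279324575
Ea = 54134 J/mol


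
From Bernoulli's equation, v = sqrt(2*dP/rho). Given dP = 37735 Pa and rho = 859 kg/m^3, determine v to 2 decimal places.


v = sqrt(2*dP/rho)
v = sqrt(2*37735/859)
v = sqrt(87.857974)
v = 9.37 m/s


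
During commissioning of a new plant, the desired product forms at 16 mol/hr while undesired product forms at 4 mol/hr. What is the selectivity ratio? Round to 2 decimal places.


S = desired product rate / undesired product rate
S = 16 / 4
S = 4.00


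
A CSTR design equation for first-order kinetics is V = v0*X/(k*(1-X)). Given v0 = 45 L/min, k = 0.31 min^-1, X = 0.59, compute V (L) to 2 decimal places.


V = v0 * X / (k * (1 - X))
V = 45 * 0.59 / (0.31 * (1 - 0.59))
V = 26.55 / (0.31 * 0.41)
V = 26.55 / 0.1271
V = 208.89 L


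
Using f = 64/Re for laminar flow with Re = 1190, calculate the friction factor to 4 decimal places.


f = 64 / Re
f = 64 / 1190
f = 0.0538


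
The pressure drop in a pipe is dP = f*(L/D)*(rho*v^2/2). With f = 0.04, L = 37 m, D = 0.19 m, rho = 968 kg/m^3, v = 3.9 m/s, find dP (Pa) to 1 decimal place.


dP = f * (L/D) * (rho*v^2/2)
dP = 0.04 * (37/0.19) * (968*3.9^2/2)
L/D = 194.73684211
rho*v^2/2 = 968*15.21/2 = 7361.64
dP = 0.04 * 194.73684211 * 7361.64
dP = 57343.3 Pa


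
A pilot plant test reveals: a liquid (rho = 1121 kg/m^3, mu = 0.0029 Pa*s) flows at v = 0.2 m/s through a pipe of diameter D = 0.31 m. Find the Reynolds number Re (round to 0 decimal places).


Re = rho * v * D / mu
Re = 1121 * 0.2 * 0.31 / 0.0029
Re = 69.502 / 0.0029
Re = 23966


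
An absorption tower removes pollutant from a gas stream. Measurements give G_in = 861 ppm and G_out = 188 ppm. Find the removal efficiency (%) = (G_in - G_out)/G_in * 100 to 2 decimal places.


Efficiency = (G_in - G_out) / G_in * 100%
Efficiency = (861 - 188) / 861 * 100
Efficiency = 673 / 861 * 100
Efficiency = 78.16%


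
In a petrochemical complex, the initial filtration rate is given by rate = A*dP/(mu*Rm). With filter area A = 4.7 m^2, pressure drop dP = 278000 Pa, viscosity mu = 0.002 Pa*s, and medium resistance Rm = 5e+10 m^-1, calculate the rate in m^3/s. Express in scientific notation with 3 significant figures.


rate = A * dP / (mu * Rm)
rate = 4.7 * 278000 / (0.002 * 5e+10)
rate = 1306600.0 / 1.000e+08
rate = 1.31e-02 m^3/s


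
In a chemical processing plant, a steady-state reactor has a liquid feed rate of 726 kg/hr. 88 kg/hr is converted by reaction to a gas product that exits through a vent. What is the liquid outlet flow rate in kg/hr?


Steady-state mass balance on the main outlet: F_out = F_in - F_removed
F_out = 726 - 88
F_out = 638 kg/hr


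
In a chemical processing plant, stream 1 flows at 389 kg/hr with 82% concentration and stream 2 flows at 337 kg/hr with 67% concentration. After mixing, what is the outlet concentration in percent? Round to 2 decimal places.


Mass balance on solute: F1*x1 + F2*x2 = F3*x3
F3 = F1 + F2 = 389 + 337 = 726 kg/hr
x3 = (F1*x1 + F2*x2)/F3
x3 = (389*0.82 + 337*0.67) / 726
x3 = 75.04%


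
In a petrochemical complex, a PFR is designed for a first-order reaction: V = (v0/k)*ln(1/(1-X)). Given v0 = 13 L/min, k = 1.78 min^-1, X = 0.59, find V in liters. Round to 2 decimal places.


V = (v0/k) * ln(1/(1-X))
V = (13/1.78) * ln(1/(1-0.59))
V = 7.303371 * ln(2.439024)
V = 7.303371 * 0.891598
V = 6.51 L


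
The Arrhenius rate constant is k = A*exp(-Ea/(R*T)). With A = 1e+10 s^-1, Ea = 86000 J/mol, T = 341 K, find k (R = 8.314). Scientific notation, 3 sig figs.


k = A * exp(-Ea/(R*T))
k = 1e+10 * exp(-86000 / (8.314 * 341))
k = 1e+10 * exp(-30.334305)
k = 6.70e-04


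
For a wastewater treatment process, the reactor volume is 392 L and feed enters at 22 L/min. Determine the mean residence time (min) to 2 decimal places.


tau = V / v0
tau = 392 / 22
tau = 17.82 min


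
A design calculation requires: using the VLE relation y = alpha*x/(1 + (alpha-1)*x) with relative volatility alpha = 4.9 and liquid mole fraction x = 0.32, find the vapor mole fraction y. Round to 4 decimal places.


y = alpha*x / (1 + (alpha-1)*x)
y = 4.9*0.32 / (1 + (4.9-1)*0.32)
y = 1.568 / (1 + 1.248)
y = 1.568 / 2.248
y = 0.6975


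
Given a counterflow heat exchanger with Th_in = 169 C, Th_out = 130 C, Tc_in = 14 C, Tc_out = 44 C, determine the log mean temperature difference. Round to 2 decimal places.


dT1 = Th_in - Tc_out = 169 - 44 = 125
dT2 = Th_out - Tc_in = 130 - 14 = 116
LMTD = (dT1 - dT2) / ln(dT1/dT2)
LMTD = (125 - 116) / ln(125/116)
LMTD = 120.44 K


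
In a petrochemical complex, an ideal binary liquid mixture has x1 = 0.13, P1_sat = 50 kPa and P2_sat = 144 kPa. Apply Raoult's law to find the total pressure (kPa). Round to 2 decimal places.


P = x1*P1_sat + x2*P2_sat
x2 = 1 - x1 = 1 - 0.13 = 0.87
P = 0.13*50 + 0.87*144
P = 6.5 + 125.28
P = 131.78 kPa


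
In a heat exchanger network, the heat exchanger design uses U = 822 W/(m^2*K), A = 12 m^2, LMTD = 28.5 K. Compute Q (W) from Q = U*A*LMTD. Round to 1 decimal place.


Q = U * A * LMTD
Q = 822 * 12 * 28.5
Q = 281124.0 W


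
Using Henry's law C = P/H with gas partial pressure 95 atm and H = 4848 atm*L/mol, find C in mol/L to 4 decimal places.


C = P / H
C = 95 / 4848
C = 0.0196 mol/L


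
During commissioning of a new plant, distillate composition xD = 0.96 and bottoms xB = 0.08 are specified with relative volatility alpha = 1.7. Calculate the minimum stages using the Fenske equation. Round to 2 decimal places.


N_min = ln((xD*(1-xB))/(xB*(1-xD))) / ln(alpha)
Numerator inside ln: 0.8832 / 0.0032 = 276.0
ln(276.0) = 5.620401
ln(alpha) = ln(1.7) = 0.530628
N_min = 5.620401 / 0.530628 = 10.59


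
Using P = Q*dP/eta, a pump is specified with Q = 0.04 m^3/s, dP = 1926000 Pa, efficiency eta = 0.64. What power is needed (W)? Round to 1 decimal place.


P = Q * dP / eta
P = 0.04 * 1926000 / 0.64
P = 77040.0 / 0.64
P = 120375.0 W


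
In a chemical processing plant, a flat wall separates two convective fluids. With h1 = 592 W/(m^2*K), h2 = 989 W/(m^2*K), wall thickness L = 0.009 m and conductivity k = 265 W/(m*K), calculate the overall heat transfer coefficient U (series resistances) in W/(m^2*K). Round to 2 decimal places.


1/U = 1/h1 + L/k + 1/h2
1/U = 1/592 + 0.009/265 + 1/989
1/U = 0.0016891892 + 3.39623e-05 + 0.0010111223
1/U = 0.0027342738
U = 365.73 W/(m^2*K)


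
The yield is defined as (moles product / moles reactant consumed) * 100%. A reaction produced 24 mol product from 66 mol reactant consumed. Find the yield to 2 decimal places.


Yield = (moles product / moles consumed) * 100%
Yield = (24 / 66) * 100
Yield = 0.3636 * 100
Yield = 36.36%


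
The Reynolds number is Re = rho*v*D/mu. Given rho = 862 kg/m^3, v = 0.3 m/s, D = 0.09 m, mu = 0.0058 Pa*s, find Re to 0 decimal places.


Re = rho * v * D / mu
Re = 862 * 0.3 * 0.09 / 0.0058
Re = 23.274 / 0.0058
Re = 4013


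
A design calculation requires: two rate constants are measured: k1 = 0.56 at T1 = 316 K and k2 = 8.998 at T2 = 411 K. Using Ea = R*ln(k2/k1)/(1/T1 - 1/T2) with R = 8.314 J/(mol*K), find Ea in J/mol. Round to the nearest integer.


Ea = R * ln(k2/k1) / (1/T1 - 1/T2)
ln(k2/k1) = ln(8.998/0.56) = 2.7768208
1/T1 - 1/T2 = 1/316 - 1/411 = 0.000731466938
Ea = 8.314 * 2.7768208 / 0.000731466938
Ea = 31562 J/mol


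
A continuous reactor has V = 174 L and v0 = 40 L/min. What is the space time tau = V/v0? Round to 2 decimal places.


tau = V / v0
tau = 174 / 40
tau = 4.35 min


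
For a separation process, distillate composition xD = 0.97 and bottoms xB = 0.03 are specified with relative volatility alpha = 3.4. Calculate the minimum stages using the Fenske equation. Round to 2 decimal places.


N_min = ln((xD*(1-xB))/(xB*(1-xD))) / ln(alpha)
Numerator inside ln: 0.9409 / 0.0009 = 1045.444444
ln(1045.444444) = 6.952197
ln(alpha) = ln(3.4) = 1.223775
N_min = 6.952197 / 1.223775 = 5.68


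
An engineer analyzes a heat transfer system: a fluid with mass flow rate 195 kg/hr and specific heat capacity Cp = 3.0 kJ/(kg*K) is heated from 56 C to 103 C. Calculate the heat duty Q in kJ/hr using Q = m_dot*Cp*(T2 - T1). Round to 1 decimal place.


Q = m_dot * Cp * (T2 - T1)
Q = 195 * 3.0 * (103 - 56)
Q = 195 * 3.0 * 47
Q = 27495.0 kJ/hr


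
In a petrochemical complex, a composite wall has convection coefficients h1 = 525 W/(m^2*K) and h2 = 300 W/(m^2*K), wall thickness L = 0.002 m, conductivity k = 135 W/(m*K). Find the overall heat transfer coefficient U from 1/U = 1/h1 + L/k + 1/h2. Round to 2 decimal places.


1/U = 1/h1 + L/k + 1/h2
1/U = 1/525 + 0.002/135 + 1/300
1/U = 0.0019047619 + 1.48148e-05 + 0.0033333333
1/U = 0.00525291
U = 190.37 W/(m^2*K)


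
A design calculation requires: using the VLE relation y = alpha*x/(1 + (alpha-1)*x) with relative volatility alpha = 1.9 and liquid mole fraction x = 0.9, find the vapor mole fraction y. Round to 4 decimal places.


y = alpha*x / (1 + (alpha-1)*x)
y = 1.9*0.9 / (1 + (1.9-1)*0.9)
y = 1.71 / (1 + 0.81)
y = 1.71 / 1.81
y = 0.9448


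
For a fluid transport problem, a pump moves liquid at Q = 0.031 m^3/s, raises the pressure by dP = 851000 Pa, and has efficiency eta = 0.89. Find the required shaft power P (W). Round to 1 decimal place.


P = Q * dP / eta
P = 0.031 * 851000 / 0.89
P = 26381.0 / 0.89
P = 29641.6 W


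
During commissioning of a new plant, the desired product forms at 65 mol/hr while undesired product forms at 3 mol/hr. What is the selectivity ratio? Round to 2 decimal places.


S = desired product rate / undesired product rate
S = 65 / 3
S = 21.67


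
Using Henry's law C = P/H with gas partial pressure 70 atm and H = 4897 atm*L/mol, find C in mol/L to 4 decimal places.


C = P / H
C = 70 / 4897
C = 0.0143 mol/L


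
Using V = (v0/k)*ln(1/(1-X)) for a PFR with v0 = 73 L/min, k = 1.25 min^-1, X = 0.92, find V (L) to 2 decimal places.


V = (v0/k) * ln(1/(1-X))
V = (73/1.25) * ln(1/(1-0.92))
V = 58.4 * ln(12.5)
V = 58.4 * 2.525729
V = 147.50 L


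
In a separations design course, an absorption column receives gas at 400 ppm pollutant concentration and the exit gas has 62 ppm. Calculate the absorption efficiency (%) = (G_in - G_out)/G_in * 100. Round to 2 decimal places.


Efficiency = (G_in - G_out) / G_in * 100%
Efficiency = (400 - 62) / 400 * 100
Efficiency = 338 / 400 * 100
Efficiency = 84.50%


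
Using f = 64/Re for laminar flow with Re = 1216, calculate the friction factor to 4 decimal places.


f = 64 / Re
f = 64 / 1216
f = 0.0526


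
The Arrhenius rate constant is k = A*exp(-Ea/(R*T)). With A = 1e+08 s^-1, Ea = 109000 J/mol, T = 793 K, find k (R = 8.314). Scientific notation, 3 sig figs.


k = A * exp(-Ea/(R*T))
k = 1e+08 * exp(-109000 / (8.314 * 793))
k = 1e+08 * exp(-16.532681)
k = 6.61e+00


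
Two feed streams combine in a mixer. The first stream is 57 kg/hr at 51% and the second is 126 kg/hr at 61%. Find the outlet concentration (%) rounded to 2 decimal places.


Mass balance on solute: F1*x1 + F2*x2 = F3*x3
F3 = F1 + F2 = 57 + 126 = 183 kg/hr
x3 = (F1*x1 + F2*x2)/F3
x3 = (57*0.51 + 126*0.61) / 183
x3 = 57.89%


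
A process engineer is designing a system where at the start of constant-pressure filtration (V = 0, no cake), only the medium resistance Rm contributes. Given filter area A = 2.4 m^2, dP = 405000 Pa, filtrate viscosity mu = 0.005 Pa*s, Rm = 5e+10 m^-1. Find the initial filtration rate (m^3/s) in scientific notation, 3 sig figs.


rate = A * dP / (mu * Rm)
rate = 2.4 * 405000 / (0.005 * 5e+10)
rate = 972000.0 / 2.500e+08
rate = 3.89e-03 m^3/s


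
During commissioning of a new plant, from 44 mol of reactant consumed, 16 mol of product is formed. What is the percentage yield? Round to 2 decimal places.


Yield = (moles product / moles consumed) * 100%
Yield = (16 / 44) * 100
Yield = 0.3636 * 100
Yield = 36.36%


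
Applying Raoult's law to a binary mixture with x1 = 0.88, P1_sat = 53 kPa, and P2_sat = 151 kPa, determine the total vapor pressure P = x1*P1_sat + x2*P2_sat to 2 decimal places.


P = x1*P1_sat + x2*P2_sat
x2 = 1 - x1 = 1 - 0.88 = 0.12
P = 0.88*53 + 0.12*151
P = 46.64 + 18.12
P = 64.76 kPa


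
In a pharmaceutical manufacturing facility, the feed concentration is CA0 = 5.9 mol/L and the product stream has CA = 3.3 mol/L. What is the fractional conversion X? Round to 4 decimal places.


X = (CA0 - CA) / CA0
X = (5.9 - 3.3) / 5.9
X = 2.6 / 5.9
X = 0.4407


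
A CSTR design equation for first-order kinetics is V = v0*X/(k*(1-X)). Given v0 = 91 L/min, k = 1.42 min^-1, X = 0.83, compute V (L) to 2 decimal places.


V = v0 * X / (k * (1 - X))
V = 91 * 0.83 / (1.42 * (1 - 0.83))
V = 75.53 / (1.42 * 0.17)
V = 75.53 / 0.2414
V = 312.88 L


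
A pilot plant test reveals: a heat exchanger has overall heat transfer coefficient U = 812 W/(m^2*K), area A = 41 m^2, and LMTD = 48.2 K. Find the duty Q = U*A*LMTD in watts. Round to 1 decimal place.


Q = U * A * LMTD
Q = 812 * 41 * 48.2
Q = 1604674.4 W


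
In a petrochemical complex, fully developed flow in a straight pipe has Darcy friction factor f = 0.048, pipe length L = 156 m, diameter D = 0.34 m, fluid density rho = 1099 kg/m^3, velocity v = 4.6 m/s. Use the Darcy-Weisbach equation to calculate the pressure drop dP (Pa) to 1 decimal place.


dP = f * (L/D) * (rho*v^2/2)
dP = 0.048 * (156/0.34) * (1099*4.6^2/2)
L/D = 458.82352941
rho*v^2/2 = 1099*21.16/2 = 11627.42
dP = 0.048 * 458.82352941 * 11627.42
dP = 256076.8 Pa


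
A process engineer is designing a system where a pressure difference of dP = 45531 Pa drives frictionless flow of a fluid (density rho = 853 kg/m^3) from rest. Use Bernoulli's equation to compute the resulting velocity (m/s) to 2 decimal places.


v = sqrt(2*dP/rho)
v = sqrt(2*45531/853)
v = sqrt(106.754982)
v = 10.33 m/s


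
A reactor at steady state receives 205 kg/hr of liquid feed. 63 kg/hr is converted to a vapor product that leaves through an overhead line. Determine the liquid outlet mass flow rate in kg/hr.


Steady-state mass balance on the main outlet: F_out = F_in - F_removed
F_out = 205 - 63
F_out = 142 kg/hr


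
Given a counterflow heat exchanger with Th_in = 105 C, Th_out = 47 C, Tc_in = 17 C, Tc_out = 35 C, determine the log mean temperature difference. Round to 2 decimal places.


dT1 = Th_in - Tc_out = 105 - 35 = 70
dT2 = Th_out - Tc_in = 47 - 17 = 30
LMTD = (dT1 - dT2) / ln(dT1/dT2)
LMTD = (70 - 30) / ln(70/30)
LMTD = 47.21 K


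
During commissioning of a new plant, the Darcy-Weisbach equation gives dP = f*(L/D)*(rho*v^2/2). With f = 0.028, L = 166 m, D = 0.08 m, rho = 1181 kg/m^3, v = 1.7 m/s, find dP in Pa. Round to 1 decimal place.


dP = f * (L/D) * (rho*v^2/2)
dP = 0.028 * (166/0.08) * (1181*1.7^2/2)
L/D = 2075.0
rho*v^2/2 = 1181*2.89/2 = 1706.545
dP = 0.028 * 2075.0 * 1706.545
dP = 99150.3 Pa


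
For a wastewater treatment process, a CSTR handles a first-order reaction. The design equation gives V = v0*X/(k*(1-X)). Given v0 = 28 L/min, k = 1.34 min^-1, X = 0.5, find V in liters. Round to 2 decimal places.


V = v0 * X / (k * (1 - X))
V = 28 * 0.5 / (1.34 * (1 - 0.5))
V = 14.0 / (1.34 * 0.5)
V = 14.0 / 0.67
V = 20.90 L


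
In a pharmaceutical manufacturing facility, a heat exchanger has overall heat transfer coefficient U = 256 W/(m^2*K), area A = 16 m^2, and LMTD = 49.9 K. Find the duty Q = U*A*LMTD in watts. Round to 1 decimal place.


Q = U * A * LMTD
Q = 256 * 16 * 49.9
Q = 204390.4 W


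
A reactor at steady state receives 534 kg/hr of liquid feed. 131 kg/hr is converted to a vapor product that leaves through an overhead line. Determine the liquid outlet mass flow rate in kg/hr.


Steady-state mass balance on the main outlet: F_out = F_in - F_removed
F_out = 534 - 131
F_out = 403 kg/hr


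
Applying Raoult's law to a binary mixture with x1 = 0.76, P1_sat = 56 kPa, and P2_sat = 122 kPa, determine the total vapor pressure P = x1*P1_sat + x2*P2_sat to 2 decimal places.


P = x1*P1_sat + x2*P2_sat
x2 = 1 - x1 = 1 - 0.76 = 0.24
P = 0.76*56 + 0.24*122
P = 42.56 + 29.28
P = 71.84 kPa


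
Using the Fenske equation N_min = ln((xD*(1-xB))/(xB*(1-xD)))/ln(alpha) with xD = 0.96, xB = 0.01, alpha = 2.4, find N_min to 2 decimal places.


N_min = ln((xD*(1-xB))/(xB*(1-xD))) / ln(alpha)
Numerator inside ln: 0.9504 / 0.0004 = 2376.0
ln(2376.0) = 7.773174
ln(alpha) = ln(2.4) = 0.875469
N_min = 7.773174 / 0.875469 = 8.88


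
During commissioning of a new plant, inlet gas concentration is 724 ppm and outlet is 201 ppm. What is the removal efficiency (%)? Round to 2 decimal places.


Efficiency = (G_in - G_out) / G_in * 100%
Efficiency = (724 - 201) / 724 * 100
Efficiency = 523 / 724 * 100
Efficiency = 72.24%


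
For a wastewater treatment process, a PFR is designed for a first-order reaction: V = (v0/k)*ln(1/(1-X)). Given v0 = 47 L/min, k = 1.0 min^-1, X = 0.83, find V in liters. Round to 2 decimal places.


V = (v0/k) * ln(1/(1-X))
V = (47/1.0) * ln(1/(1-0.83))
V = 47.0 * ln(5.882353)
V = 47.0 * 1.771957
V = 83.28 L


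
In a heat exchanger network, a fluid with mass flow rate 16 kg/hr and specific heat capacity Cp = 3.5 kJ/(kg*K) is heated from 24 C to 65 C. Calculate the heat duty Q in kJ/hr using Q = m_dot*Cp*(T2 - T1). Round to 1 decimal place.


Q = m_dot * Cp * (T2 - T1)
Q = 16 * 3.5 * (65 - 24)
Q = 16 * 3.5 * 41
Q = 2296.0 kJ/hr


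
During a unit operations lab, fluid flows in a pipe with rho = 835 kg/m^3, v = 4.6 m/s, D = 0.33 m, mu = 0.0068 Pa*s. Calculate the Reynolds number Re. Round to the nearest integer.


Re = rho * v * D / mu
Re = 835 * 4.6 * 0.33 / 0.0068
Re = 1267.53 / 0.0068
Re = 186401


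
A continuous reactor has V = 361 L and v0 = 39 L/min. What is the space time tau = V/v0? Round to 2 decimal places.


tau = V / v0
tau = 361 / 39
tau = 9.26 min


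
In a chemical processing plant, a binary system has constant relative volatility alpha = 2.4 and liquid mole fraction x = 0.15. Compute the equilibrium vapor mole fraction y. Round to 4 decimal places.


y = alpha*x / (1 + (alpha-1)*x)
y = 2.4*0.15 / (1 + (2.4-1)*0.15)
y = 0.36 / (1 + 0.21)
y = 0.36 / 1.21
y = 0.2975


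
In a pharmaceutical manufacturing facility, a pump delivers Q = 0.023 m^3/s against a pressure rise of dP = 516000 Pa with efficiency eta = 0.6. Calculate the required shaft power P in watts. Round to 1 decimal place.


P = Q * dP / eta
P = 0.023 * 516000 / 0.6
P = 11868.0 / 0.6
P = 19780.0 W


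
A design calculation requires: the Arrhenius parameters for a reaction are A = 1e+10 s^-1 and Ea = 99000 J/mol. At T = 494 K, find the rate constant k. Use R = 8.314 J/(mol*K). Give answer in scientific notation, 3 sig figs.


k = A * exp(-Ea/(R*T))
k = 1e+10 * exp(-99000 / (8.314 * 494))
k = 1e+10 * exp(-24.104505)
k = 3.40e-01


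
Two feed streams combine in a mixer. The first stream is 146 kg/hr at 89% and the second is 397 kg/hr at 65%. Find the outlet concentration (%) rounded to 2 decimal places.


Mass balance on solute: F1*x1 + F2*x2 = F3*x3
F3 = F1 + F2 = 146 + 397 = 543 kg/hr
x3 = (F1*x1 + F2*x2)/F3
x3 = (146*0.89 + 397*0.65) / 543
x3 = 71.45%


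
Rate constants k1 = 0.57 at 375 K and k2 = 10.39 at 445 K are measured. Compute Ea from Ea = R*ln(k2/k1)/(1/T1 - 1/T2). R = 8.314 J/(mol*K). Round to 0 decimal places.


Ea = R * ln(k2/k1) / (1/T1 - 1/T2)
ln(k2/k1) = ln(10.39/0.57) = 2.9029627
1/T1 - 1/T2 = 1/375 - 1/445 = 0.000419475655
Ea = 8.314 * 2.9029627 / 0.000419475655
Ea = 57537 J/mol


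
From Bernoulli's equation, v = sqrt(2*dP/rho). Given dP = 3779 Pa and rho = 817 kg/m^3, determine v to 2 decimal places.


v = sqrt(2*dP/rho)
v = sqrt(2*3779/817)
v = sqrt(9.250918)
v = 3.04 m/s


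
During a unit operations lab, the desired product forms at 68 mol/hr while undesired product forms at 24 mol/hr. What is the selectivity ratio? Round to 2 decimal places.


S = desired product rate / undesired product rate
S = 68 / 24
S = 2.83


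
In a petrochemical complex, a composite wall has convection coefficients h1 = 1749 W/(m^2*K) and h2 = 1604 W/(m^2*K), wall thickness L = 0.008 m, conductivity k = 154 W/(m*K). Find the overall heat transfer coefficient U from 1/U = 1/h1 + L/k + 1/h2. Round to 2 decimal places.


1/U = 1/h1 + L/k + 1/h2
1/U = 1/1749 + 0.008/154 + 1/1604
1/U = 0.0005717553 + 5.19481e-05 + 0.0006234414
1/U = 0.0012471448
U = 801.83 W/(m^2*K)


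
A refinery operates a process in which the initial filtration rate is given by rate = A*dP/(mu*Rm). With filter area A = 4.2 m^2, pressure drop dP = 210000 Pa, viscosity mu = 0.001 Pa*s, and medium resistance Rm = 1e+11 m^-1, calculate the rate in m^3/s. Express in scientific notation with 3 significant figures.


rate = A * dP / (mu * Rm)
rate = 4.2 * 210000 / (0.001 * 1e+11)
rate = 882000.0 / 1.000e+08
rate = 8.82e-03 m^3/s


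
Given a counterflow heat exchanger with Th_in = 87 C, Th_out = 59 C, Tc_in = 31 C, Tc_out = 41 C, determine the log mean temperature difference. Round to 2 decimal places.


dT1 = Th_in - Tc_out = 87 - 41 = 46
dT2 = Th_out - Tc_in = 59 - 31 = 28
LMTD = (dT1 - dT2) / ln(dT1/dT2)
LMTD = (46 - 28) / ln(46/28)
LMTD = 36.26 K


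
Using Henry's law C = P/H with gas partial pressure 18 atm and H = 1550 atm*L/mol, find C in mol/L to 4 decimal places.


C = P / H
C = 18 / 1550
C = 0.0116 mol/L


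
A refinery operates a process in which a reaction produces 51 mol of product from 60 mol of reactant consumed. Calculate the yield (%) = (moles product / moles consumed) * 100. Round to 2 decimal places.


Yield = (moles product / moles consumed) * 100%
Yield = (51 / 60) * 100
Yield = 0.85 * 100
Yield = 85.00%


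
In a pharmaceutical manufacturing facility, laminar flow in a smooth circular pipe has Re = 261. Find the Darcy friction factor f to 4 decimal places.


f = 64 / Re
f = 64 / 261
f = 0.2452


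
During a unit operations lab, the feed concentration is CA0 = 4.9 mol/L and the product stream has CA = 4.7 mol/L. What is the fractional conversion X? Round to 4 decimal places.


X = (CA0 - CA) / CA0
X = (4.9 - 4.7) / 4.9
X = 0.2 / 4.9
X = 0.0408


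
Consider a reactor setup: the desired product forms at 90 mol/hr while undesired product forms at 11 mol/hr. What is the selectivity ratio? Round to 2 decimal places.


S = desired product rate / undesired product rate
S = 90 / 11
S = 8.18


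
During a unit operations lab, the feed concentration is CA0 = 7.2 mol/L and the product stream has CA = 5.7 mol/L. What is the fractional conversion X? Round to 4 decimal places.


X = (CA0 - CA) / CA0
X = (7.2 - 5.7) / 7.2
X = 1.5 / 7.2
X = 0.2083


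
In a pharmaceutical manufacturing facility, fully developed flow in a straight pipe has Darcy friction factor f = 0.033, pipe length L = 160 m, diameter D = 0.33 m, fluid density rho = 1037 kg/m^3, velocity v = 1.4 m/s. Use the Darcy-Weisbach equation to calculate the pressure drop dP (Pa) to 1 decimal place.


dP = f * (L/D) * (rho*v^2/2)
dP = 0.033 * (160/0.33) * (1037*1.4^2/2)
L/D = 484.84848485
rho*v^2/2 = 1037*1.96/2 = 1016.26
dP = 0.033 * 484.84848485 * 1016.26
dP = 16260.2 Pa


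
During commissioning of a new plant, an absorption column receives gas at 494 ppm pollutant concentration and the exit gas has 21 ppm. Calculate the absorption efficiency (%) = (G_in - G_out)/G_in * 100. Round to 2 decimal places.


Efficiency = (G_in - G_out) / G_in * 100%
Efficiency = (494 - 21) / 494 * 100
Efficiency = 473 / 494 * 100
Efficiency = 95.75%


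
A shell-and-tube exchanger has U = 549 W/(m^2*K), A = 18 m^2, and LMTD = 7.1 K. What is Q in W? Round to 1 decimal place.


Q = U * A * LMTD
Q = 549 * 18 * 7.1
Q = 70162.2 W


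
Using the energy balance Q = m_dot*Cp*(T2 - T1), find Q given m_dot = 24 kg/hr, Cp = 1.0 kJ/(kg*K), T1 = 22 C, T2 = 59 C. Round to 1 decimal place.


Q = m_dot * Cp * (T2 - T1)
Q = 24 * 1.0 * (59 - 22)
Q = 24 * 1.0 * 37
Q = 888.0 kJ/hr


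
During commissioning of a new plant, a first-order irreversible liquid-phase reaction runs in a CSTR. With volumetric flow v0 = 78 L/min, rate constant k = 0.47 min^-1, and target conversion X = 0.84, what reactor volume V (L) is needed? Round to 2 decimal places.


V = v0 * X / (k * (1 - X))
V = 78 * 0.84 / (0.47 * (1 - 0.84))
V = 65.52 / (0.47 * 0.16)
V = 65.52 / 0.0752
V = 871.28 L


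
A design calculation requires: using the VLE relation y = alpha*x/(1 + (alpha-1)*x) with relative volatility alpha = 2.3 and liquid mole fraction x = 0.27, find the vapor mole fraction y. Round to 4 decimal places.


y = alpha*x / (1 + (alpha-1)*x)
y = 2.3*0.27 / (1 + (2.3-1)*0.27)
y = 0.621 / (1 + 0.351)
y = 0.621 / 1.351
y = 0.4597


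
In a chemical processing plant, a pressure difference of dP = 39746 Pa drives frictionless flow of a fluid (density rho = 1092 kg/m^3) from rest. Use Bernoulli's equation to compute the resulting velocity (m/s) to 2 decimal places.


v = sqrt(2*dP/rho)
v = sqrt(2*39746/1092)
v = sqrt(72.794872)
v = 8.53 m/s


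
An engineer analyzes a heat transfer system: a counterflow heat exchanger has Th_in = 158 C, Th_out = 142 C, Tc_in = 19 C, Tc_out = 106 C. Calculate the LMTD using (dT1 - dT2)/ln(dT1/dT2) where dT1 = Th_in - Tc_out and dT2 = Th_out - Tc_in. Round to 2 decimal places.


dT1 = Th_in - Tc_out = 158 - 106 = 52
dT2 = Th_out - Tc_in = 142 - 19 = 123
LMTD = (dT1 - dT2) / ln(dT1/dT2)
LMTD = (52 - 123) / ln(52/123)
LMTD = 82.47 K


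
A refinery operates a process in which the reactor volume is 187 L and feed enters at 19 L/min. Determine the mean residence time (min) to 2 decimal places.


tau = V / v0
tau = 187 / 19
tau = 9.84 min


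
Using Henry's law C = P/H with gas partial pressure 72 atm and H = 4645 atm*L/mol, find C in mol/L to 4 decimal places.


C = P / H
C = 72 / 4645
C = 0.0155 mol/L


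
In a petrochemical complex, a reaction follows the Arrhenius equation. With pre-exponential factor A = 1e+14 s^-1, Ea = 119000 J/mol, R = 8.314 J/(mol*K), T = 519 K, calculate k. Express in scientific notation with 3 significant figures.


k = A * exp(-Ea/(R*T))
k = 1e+14 * exp(-119000 / (8.314 * 519))
k = 1e+14 * exp(-27.578433)
k = 1.05e+02


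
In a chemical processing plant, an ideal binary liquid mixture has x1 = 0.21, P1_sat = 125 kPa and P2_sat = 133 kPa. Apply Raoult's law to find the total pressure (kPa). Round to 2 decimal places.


P = x1*P1_sat + x2*P2_sat
x2 = 1 - x1 = 1 - 0.21 = 0.79
P = 0.21*125 + 0.79*133
P = 26.25 + 105.07
P = 131.32 kPa


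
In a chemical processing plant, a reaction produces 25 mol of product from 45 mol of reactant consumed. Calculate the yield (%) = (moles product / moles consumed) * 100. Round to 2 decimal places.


Yield = (moles product / moles consumed) * 100%
Yield = (25 / 45) * 100
Yield = 0.5556 * 100
Yield = 55.56%


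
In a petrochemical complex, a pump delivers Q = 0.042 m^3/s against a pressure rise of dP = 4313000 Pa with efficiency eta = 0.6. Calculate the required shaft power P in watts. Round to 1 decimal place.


P = Q * dP / eta
P = 0.042 * 4313000 / 0.6
P = 181146.0 / 0.6
P = 301910.0 W


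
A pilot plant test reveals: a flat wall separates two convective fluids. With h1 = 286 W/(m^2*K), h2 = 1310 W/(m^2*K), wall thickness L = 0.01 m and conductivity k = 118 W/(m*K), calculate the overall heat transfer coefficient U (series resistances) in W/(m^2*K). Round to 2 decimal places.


1/U = 1/h1 + L/k + 1/h2
1/U = 1/286 + 0.01/118 + 1/1310
1/U = 0.0034965035 + 8.47458e-05 + 0.0007633588
1/U = 0.0043446081
U = 230.17 W/(m^2*K)


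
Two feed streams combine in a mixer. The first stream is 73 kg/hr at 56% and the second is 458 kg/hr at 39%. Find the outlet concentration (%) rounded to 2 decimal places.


Mass balance on solute: F1*x1 + F2*x2 = F3*x3
F3 = F1 + F2 = 73 + 458 = 531 kg/hr
x3 = (F1*x1 + F2*x2)/F3
x3 = (73*0.56 + 458*0.39) / 531
x3 = 41.34%


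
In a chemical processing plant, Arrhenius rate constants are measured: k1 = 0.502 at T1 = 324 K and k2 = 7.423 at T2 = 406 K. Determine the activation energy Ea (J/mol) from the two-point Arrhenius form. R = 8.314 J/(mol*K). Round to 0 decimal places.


Ea = R * ln(k2/k1) / (1/T1 - 1/T2)
ln(k2/k1) = ln(7.423/0.502) = 2.6937384
1/T1 - 1/T2 = 1/324 - 1/406 = 0.000623365566
Ea = 8.314 * 2.6937384 / 0.000623365566
Ea = 35927 J/mol


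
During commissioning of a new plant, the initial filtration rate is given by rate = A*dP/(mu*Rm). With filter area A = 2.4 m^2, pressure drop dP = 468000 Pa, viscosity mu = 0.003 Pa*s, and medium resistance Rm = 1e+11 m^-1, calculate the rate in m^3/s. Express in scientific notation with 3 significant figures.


rate = A * dP / (mu * Rm)
rate = 2.4 * 468000 / (0.003 * 1e+11)
rate = 1123200.0 / 3.000e+08
rate = 3.74e-03 m^3/s


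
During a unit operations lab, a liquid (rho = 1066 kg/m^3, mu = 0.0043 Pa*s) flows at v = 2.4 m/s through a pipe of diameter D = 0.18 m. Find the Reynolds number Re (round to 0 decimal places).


Re = rho * v * D / mu
Re = 1066 * 2.4 * 0.18 / 0.0043
Re = 460.512 / 0.0043
Re = 107096


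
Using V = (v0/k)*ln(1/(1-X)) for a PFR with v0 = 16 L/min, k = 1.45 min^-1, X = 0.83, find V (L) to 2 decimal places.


V = (v0/k) * ln(1/(1-X))
V = (16/1.45) * ln(1/(1-0.83))
V = 11.034483 * ln(5.882353)
V = 11.034483 * 1.771957
V = 19.55 L


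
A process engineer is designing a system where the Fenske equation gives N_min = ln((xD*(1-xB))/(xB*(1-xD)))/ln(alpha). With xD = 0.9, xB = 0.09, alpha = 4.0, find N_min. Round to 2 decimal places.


N_min = ln((xD*(1-xB))/(xB*(1-xD))) / ln(alpha)
Numerator inside ln: 0.819 / 0.009 = 91.0
ln(91.0) = 4.51086
ln(alpha) = ln(4.0) = 1.386294
N_min = 4.51086 / 1.386294 = 3.25


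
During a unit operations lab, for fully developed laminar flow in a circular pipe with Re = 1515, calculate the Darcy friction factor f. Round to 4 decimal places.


f = 64 / Re
f = 64 / 1515
f = 0.0422


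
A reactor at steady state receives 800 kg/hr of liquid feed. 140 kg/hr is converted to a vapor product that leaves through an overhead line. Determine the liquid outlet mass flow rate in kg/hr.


Steady-state mass balance on the main outlet: F_out = F_in - F_removed
F_out = 800 - 140
F_out = 660 kg/hr


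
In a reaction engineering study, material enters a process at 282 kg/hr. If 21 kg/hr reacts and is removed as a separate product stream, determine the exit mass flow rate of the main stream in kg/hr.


Steady-state mass balance on the main outlet: F_out = F_in - F_removed
F_out = 282 - 21
F_out = 261 kg/hr


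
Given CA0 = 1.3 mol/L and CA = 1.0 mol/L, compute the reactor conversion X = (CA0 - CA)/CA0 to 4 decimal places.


X = (CA0 - CA) / CA0
X = (1.3 - 1.0) / 1.3
X = 0.3 / 1.3
X = 0.2308


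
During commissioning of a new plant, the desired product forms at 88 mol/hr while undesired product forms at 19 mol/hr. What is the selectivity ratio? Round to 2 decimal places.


S = desired product rate / undesired product rate
S = 88 / 19
S = 4.63


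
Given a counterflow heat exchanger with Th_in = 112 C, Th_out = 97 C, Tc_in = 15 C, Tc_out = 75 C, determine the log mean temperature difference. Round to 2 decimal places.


dT1 = Th_in - Tc_out = 112 - 75 = 37
dT2 = Th_out - Tc_in = 97 - 15 = 82
LMTD = (dT1 - dT2) / ln(dT1/dT2)
LMTD = (37 - 82) / ln(37/82)
LMTD = 56.55 K


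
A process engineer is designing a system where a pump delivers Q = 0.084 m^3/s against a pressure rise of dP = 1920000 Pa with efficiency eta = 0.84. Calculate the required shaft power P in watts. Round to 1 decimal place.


P = Q * dP / eta
P = 0.084 * 1920000 / 0.84
P = 161280.0 / 0.84
P = 192000.0 W


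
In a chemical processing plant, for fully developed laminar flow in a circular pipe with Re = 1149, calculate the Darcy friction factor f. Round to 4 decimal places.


f = 64 / Re
f = 64 / 1149
f = 0.0557


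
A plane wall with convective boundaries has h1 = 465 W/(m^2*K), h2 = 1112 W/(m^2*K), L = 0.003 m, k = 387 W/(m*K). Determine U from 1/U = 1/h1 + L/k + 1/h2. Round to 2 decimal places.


1/U = 1/h1 + L/k + 1/h2
1/U = 1/465 + 0.003/387 + 1/1112
1/U = 0.0021505376 + 7.7519e-06 + 0.0008992806
1/U = 0.0030575701
U = 327.06 W/(m^2*K)


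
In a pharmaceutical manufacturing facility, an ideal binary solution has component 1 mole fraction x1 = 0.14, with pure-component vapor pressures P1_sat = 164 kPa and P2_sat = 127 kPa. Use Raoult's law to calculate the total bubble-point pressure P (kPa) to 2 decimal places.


P = x1*P1_sat + x2*P2_sat
x2 = 1 - x1 = 1 - 0.14 = 0.86
P = 0.14*164 + 0.86*127
P = 22.96 + 109.22
P = 132.18 kPa


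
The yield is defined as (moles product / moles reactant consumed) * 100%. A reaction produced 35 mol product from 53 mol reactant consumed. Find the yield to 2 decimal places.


Yield = (moles product / moles consumed) * 100%
Yield = (35 / 53) * 100
Yield = 0.6604 * 100
Yield = 66.04%


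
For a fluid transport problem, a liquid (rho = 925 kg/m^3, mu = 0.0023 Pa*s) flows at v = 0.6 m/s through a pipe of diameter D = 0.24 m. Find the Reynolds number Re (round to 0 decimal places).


Re = rho * v * D / mu
Re = 925 * 0.6 * 0.24 / 0.0023
Re = 133.2 / 0.0023
Re = 57913


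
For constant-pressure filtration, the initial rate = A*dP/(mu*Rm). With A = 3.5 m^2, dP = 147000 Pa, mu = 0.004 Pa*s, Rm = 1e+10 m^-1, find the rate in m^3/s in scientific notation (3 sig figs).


rate = A * dP / (mu * Rm)
rate = 3.5 * 147000 / (0.004 * 1e+10)
rate = 514500.0 / 4.000e+07
rate = 1.29e-02 m^3/s


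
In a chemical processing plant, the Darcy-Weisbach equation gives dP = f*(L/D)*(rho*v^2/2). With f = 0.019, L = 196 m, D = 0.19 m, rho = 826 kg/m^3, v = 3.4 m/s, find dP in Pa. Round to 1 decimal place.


dP = f * (L/D) * (rho*v^2/2)
dP = 0.019 * (196/0.19) * (826*3.4^2/2)
L/D = 1031.57894737
rho*v^2/2 = 826*11.56/2 = 4774.28
dP = 0.019 * 1031.57894737 * 4774.28
dP = 93575.9 Pa


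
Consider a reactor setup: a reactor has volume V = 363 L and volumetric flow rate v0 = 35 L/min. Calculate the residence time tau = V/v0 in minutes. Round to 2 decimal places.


tau = V / v0
tau = 363 / 35
tau = 10.37 min


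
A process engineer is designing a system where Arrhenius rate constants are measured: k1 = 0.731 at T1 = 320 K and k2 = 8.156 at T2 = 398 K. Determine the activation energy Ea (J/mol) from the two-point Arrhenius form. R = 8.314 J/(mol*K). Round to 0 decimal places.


Ea = R * ln(k2/k1) / (1/T1 - 1/T2)
ln(k2/k1) = ln(8.156/0.731) = 2.4120957
1/T1 - 1/T2 = 1/320 - 1/398 = 0.000612437186
Ea = 8.314 * 2.4120957 / 0.000612437186
Ea = 32745 J/mol


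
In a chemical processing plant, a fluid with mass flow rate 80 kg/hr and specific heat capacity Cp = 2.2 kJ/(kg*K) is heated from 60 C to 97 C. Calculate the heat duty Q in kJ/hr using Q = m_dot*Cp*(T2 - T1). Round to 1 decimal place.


Q = m_dot * Cp * (T2 - T1)
Q = 80 * 2.2 * (97 - 60)
Q = 80 * 2.2 * 37
Q = 6512.0 kJ/hr


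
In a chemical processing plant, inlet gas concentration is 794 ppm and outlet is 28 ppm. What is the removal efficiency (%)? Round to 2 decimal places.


Efficiency = (G_in - G_out) / G_in * 100%
Efficiency = (794 - 28) / 794 * 100
Efficiency = 766 / 794 * 100
Efficiency = 96.47%


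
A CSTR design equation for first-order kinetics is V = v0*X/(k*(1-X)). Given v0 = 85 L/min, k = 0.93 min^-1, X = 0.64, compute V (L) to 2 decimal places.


V = v0 * X / (k * (1 - X))
V = 85 * 0.64 / (0.93 * (1 - 0.64))
V = 54.4 / (0.93 * 0.36)
V = 54.4 / 0.3348
V = 162.49 L


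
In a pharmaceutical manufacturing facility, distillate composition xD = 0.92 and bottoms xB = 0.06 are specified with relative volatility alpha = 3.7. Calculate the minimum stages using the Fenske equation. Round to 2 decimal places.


N_min = ln((xD*(1-xB))/(xB*(1-xD))) / ln(alpha)
Numerator inside ln: 0.8648 / 0.0048 = 180.166667
ln(180.166667) = 5.193882
ln(alpha) = ln(3.7) = 1.308333
N_min = 5.193882 / 1.308333 = 3.97
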